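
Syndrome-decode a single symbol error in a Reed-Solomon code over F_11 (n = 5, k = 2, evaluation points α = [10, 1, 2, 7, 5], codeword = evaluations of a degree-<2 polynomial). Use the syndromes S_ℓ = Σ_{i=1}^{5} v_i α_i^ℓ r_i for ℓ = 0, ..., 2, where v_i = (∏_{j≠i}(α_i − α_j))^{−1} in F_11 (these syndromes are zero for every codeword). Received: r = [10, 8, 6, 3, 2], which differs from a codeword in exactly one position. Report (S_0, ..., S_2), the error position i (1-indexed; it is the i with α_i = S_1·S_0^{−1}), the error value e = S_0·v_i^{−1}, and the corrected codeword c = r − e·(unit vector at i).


S = (9, 9, 9), error at position 2, error magnitude e = 8, c = [10, 0, 6, 3, 2].

Step 1: column multipliers v_i = (∏_{j≠i}(α_i − α_j))^{−1} mod 11.
  i = 1 (α = 10): (10−1)(10−2)(10−7)(10−5) = 9·8·3·5 = 1080 ≡ 2, so v_1 = 2^{−1} = 6 (mod 11).
  i = 2 (α = 1): (1−10)(1−2)(1−7)(1−5) = (−9)·(−1)·(−6)·(−4) = 216 ≡ 7, so v_2 = 7^{−1} = 8 (mod 11).
  i = 3 (α = 2): (2−10)(2−1)(2−7)(2−5) = (−8)·1·(−5)·(−3) = −120 ≡ 1, so v_3 = 1^{−1} = 1 (mod 11).
  i = 4 (α = 7): (7−10)(7−1)(7−2)(7−5) = (−3)·6·5·2 = −180 ≡ 7, so v_4 = 7^{−1} = 8 (mod 11).
  i = 5 (α = 5): (5−10)(5−1)(5−2)(5−7) = (−5)·4·3·(−2) = 120 ≡ 10, so v_5 = 10^{−1} = 10 (mod 11).
  v = [6, 8, 1, 8, 10].
Step 2: syndromes of r = [10, 8, 6, 3, 2] (all sums mod 11).
  S_0 = Σ v_i r_i = 6·10 + 8·8 + 1·6 + 8·3 + 10·2 = 174 ≡ 9.
  S_1 = Σ v_i α_i r_i = 6·10·10 + 8·1·8 + 1·2·6 + 8·7·3 + 10·5·2 = 944 ≡ 9.
  α_i^2 mod 11 = [1, 1, 4, 5, 3].
  S_2 = Σ v_i α_i^2 r_i = 6·1·10 + 8·1·8 + 1·4·6 + 8·5·3 + 10·3·2 = 328 ≡ 9.
  S = (9, 9, 9) ≠ 0, so r is not a codeword (an error is present).
Step 3: locate the error. For a single error e at position i, S_ℓ = v_i·e·α_i^ℓ, so α_err = S_1/S_0.
  S_0^{−1} = 9^{−1} = 5 (mod 11), so α_err = 9·5 = 45 ≡ 1 = α_2. Error position i = 2.
  Consistency check: S_2/S_1 = 9·5 = 45 ≡ 1 = α_err ✓ (single-error assumption holds).
Step 4: error magnitude e = S_0/v_2 = S_0·∏_{j≠2}(α_2 − α_j) = 9·7 = 63 ≡ 8 (mod 11).
Step 5: correct position 2: c_2 = r_2 − e = 8 − 8 ≡ 0 (mod 11). Hence c = [10, 0, 6, 3, 2].
  Check: interpolating c through the α_i gives m(x) = 5 + 6·x (degree < 2) with m(α_i) = c_i for every i, so c is indeed a codeword.


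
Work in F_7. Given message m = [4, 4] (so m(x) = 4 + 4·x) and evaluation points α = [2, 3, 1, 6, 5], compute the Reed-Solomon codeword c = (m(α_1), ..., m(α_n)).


c = [5, 2, 1, 0, 3]

Message polynomial: m(x) = 4 + 4·x (mod 7).
For each evaluation point α_i, compute m(α_i) mod 7:
  α_1 = 2: Horner steps 4 → 5, so m(2) = 5.
  α_2 = 3: Horner steps 4 → 2, so m(3) = 2.
  α_3 = 1: Horner steps 4 → 1, so m(1) = 1.
  α_4 = 6: Horner steps 4 → 0, so m(6) = 0.
  α_5 = 5: Horner steps 4 → 3, so m(5) = 3.
Codeword c = [5, 2, 1, 0, 3] ∈ F_7^5.


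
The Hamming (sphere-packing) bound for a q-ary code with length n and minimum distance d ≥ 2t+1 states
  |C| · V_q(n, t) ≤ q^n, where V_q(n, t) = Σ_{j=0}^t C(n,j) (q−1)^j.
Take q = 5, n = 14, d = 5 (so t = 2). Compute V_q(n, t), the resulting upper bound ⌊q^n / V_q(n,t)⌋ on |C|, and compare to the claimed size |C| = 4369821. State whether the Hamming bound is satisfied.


V_q(n, t) = 1513, q^n = 6103515625, Hamming bound = 4034048, |C| = 4369821 > bound (violated).

Step 1: Compute V_q(n, t) = Σ_{j=0}^2 C(n, j) (q−1)^j.
  j = 0: C(14,0)·(4)^0 = 1·1 = 1.
  j = 1: C(14,1)·(4)^1 = 14·4 = 56.
  j = 2: C(14,2)·(4)^2 = 91·16 = 1456.
  V_q(n, t) = 1 + 56 + 1456 = 1513.
Step 2: q^n = 5^14 = 6103515625.
Step 3: Hamming bound ⌊q^n / V_q(n,t)⌋ = ⌊6103515625/1513⌋ = 4034048.
Step 4: Compare |C| = 4369821 to 4034048: violated.
The claimed |C| lies above the Hamming bound, so no 5-ary code of length 14 with d ≥ 5 can have 4369821 codewords.


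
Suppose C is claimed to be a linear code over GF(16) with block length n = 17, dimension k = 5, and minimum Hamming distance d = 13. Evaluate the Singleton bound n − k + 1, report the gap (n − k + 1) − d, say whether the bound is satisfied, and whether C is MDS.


Singleton RHS = n − k + 1 = 13, slack = 0, bound satisfied, MDS.

Singleton bound: d ≤ n − k + 1.
Here n = 17, k = 5, so n − k + 1 = 13.
Given d = 13, check d ≤ 13: YES.
Slack = (n − k + 1) − d = 0.
The code is MDS (slack = 0).
Description: the claimed parameters are [17, 5, 13]_16; such a code would be MDS (meets Singleton bound).


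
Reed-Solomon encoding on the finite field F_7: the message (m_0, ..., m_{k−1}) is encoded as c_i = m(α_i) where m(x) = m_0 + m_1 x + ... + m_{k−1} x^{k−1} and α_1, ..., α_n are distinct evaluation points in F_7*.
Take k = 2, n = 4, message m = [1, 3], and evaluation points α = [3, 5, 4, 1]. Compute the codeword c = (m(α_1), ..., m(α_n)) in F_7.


c = [3, 2, 6, 4]

Message polynomial: m(x) = 1 + 3·x (mod 7).
For each evaluation point α_i, compute m(α_i) mod 7:
  α_1 = 3: Horner steps 3 → 3, so m(3) = 3.
  α_2 = 5: Horner steps 3 → 2, so m(5) = 2.
  α_3 = 4: Horner steps 3 → 6, so m(4) = 6.
  α_4 = 1: Horner steps 3 → 4, so m(1) = 4.
Codeword c = [3, 2, 6, 4] ∈ F_7^4.


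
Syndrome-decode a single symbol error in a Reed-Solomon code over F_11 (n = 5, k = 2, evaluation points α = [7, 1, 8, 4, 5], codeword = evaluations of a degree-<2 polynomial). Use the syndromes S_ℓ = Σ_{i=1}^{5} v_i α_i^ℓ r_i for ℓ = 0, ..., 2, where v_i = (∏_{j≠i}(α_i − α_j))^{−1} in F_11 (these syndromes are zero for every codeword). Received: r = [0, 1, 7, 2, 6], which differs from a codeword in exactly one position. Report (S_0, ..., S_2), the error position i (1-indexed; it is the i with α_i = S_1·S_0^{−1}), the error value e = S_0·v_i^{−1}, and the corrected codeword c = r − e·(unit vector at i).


S = (1, 7, 5), error at position 1, error magnitude e = 8, c = [3, 1, 7, 2, 6].

Step 1: column multipliers v_i = (∏_{j≠i}(α_i − α_j))^{−1} mod 11.
  i = 1 (α = 7): (7−1)(7−8)(7−4)(7−5) = 6·(−1)·3·2 = −36 ≡ 8, so v_1 = 8^{−1} = 7 (mod 11).
  i = 2 (α = 1): (1−7)(1−8)(1−4)(1−5) = (−6)·(−7)·(−3)·(−4) = 504 ≡ 9, so v_2 = 9^{−1} = 5 (mod 11).
  i = 3 (α = 8): (8−7)(8−1)(8−4)(8−5) = 1·7·4·3 = 84 ≡ 7, so v_3 = 7^{−1} = 8 (mod 11).
  i = 4 (α = 4): (4−7)(4−1)(4−8)(4−5) = (−3)·3·(−4)·(−1) = −36 ≡ 8, so v_4 = 8^{−1} = 7 (mod 11).
  i = 5 (α = 5): (5−7)(5−1)(5−8)(5−4) = (−2)·4·(−3)·1 = 24 ≡ 2, so v_5 = 2^{−1} = 6 (mod 11).
  v = [7, 5, 8, 7, 6].
Step 2: syndromes of r = [0, 1, 7, 2, 6] (all sums mod 11).
  S_0 = Σ v_i r_i = 7·0 + 5·1 + 8·7 + 7·2 + 6·6 = 111 ≡ 1.
  S_1 = Σ v_i α_i r_i = 7·7·0 + 5·1·1 + 8·8·7 + 7·4·2 + 6·5·6 = 689 ≡ 7.
  α_i^2 mod 11 = [5, 1, 9, 5, 3].
  S_2 = Σ v_i α_i^2 r_i = 7·5·0 + 5·1·1 + 8·9·7 + 7·5·2 + 6·3·6 = 687 ≡ 5.
  S = (1, 7, 5) ≠ 0, so r is not a codeword (an error is present).
Step 3: locate the error. For a single error e at position i, S_ℓ = v_i·e·α_i^ℓ, so α_err = S_1/S_0.
  S_0^{−1} = 1^{−1} = 1 (mod 11), so α_err = 7·1 = 7 ≡ 7 = α_1. Error position i = 1.
  Consistency check: S_2/S_1 = 5·8 = 40 ≡ 7 = α_err ✓ (single-error assumption holds).
Step 4: error magnitude e = S_0/v_1 = S_0·∏_{j≠1}(α_1 − α_j) = 1·8 = 8 ≡ 8 (mod 11).
Step 5: correct position 1: c_1 = r_1 − e = 0 − 8 ≡ 3 (mod 11). Hence c = [3, 1, 7, 2, 6].
  Check: interpolating c through the α_i gives m(x) = 8 + 4·x (degree < 2) with m(α_i) = c_i for every i, so c is indeed a codeword.


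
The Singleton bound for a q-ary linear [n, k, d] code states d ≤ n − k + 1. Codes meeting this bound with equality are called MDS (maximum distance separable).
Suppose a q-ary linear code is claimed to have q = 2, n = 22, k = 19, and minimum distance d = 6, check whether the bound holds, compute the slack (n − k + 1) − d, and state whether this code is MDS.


Singleton RHS = n − k + 1 = 4, slack = -2, bound violated (no such code; not MDS).

Singleton bound: d ≤ n − k + 1.
Here n = 22, k = 19, so n − k + 1 = 4.
Given d = 6, check d ≤ 4: NO.
Slack = (n − k + 1) − d = -2.
The slack is negative: d = 6 exceeds n − k + 1 = 4 by 2, so the Singleton bound is violated and no linear [22, 19, 6]_2 code can exist. In particular it is not MDS (MDS requires d = n − k + 1 exactly).
Description: the claimed parameters are [22, 19, 6]_2; such a code would be impossible (violates the Singleton bound).


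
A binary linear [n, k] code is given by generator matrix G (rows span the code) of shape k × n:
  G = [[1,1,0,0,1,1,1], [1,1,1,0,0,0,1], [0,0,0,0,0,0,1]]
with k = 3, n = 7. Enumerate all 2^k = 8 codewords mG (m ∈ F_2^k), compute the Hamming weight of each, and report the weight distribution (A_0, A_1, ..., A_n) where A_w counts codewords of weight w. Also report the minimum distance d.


Weight distribution: A_0 = 1, A_1 = 1, A_3 = 2, A_4 = 3, A_5 = 1. Minimum distance d = 1.

Enumerate all 2^3 = 8 messages m ∈ F_2^3.
For each, compute codeword c = mG in F_2^7, then tally its weight.
  m = 000 → c = 0000000, weight = 0.
  m = 100 → c = 1100111, weight = 5.
  m = 010 → c = 1110001, weight = 4.
  m = 110 → c = 0010110, weight = 3.
  m = 001 → c = 0000001, weight = 1.
  m = 101 → c = 1100110, weight = 4.
  m = 011 → c = 1110000, weight = 3.
  m = 111 → c = 0010111, weight = 4.
Tally weights:
  weight 0: 1 codewords.
  weight 1: 1 codewords.
  weight 3: 2 codewords.
  weight 4: 3 codewords.
  weight 5: 1 codewords.
Minimum distance d = smallest w > 0 with A_w > 0 = 1.
Sanity: Σ A_w = 8 = 2^3 = 8 ✓.


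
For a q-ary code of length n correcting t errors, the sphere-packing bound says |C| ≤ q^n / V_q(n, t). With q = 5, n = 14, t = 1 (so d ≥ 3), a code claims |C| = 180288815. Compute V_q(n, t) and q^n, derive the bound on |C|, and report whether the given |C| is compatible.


V_q(n, t) = 57, q^n = 6103515625, Hamming bound = 107079221, |C| = 180288815 > bound (violated).

Step 1: Compute V_q(n, t) = Σ_{j=0}^1 C(n, j) (q−1)^j.
  j = 0: C(14,0)·(4)^0 = 1·1 = 1.
  j = 1: C(14,1)·(4)^1 = 14·4 = 56.
  V_q(n, t) = 1 + 56 = 57.
Step 2: q^n = 5^14 = 6103515625.
Step 3: Hamming bound ⌊q^n / V_q(n,t)⌋ = ⌊6103515625/57⌋ = 107079221.
Step 4: Compare |C| = 180288815 to 107079221: violated.
The claimed |C| lies above the Hamming bound, so no 5-ary code of length 14 with d ≥ 3 can have 180288815 codewords.


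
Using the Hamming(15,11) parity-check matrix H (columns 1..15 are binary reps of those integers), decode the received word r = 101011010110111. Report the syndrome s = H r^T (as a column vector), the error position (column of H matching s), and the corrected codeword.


s = (0, 1, 0, 0)^T, error position = 4, corrected codeword c = 101111010110111

Compute s = H r^T mod 2 one row at a time:
  s_1 = 1 + 0 + 1 + 1 + 0 + 1 + 1 + 1 = 6 ≡ 0 (mod 2).
  s_2 = 0 + 1 + 1 + 0 + 0 + 1 + 1 + 1 = 5 ≡ 1 (mod 2).
  s_3 = 0 + 1 + 1 + 0 + 1 + 1 + 1 + 1 = 6 ≡ 0 (mod 2).
  s_4 = 1 + 1 + 1 + 0 + 0 + 1 + 1 + 1 = 6 ≡ 0 (mod 2).
s = (0, 1, 0, 0)^T — this equals column 4 of H (binary 0100), so error is at position 4.
Correct: flip bit 4 of r = 101011010110111 to get c = 101111010110111.


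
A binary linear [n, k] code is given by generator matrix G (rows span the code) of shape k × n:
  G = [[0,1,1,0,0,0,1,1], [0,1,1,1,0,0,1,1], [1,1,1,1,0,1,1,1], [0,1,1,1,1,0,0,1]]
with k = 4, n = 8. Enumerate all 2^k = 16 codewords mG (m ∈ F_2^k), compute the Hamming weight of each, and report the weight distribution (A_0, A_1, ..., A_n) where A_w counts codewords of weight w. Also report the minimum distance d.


Weight distribution: A_0 = 1, A_1 = 1, A_2 = 2, A_3 = 2, A_4 = 3, A_5 = 3, A_6 = 2, A_7 = 2. Minimum distance d = 1.

Enumerate all 2^4 = 16 messages m ∈ F_2^4.
For each, compute codeword c = mG in F_2^8, then tally its weight.
  m = 0000 → c = 00000000, weight = 0.
  m = 1000 → c = 01100011, weight = 4.
  m = 0100 → c = 01110011, weight = 5.
  m = 1100 → c = 00010000, weight = 1.
  m = 0010 → c = 11110111, weight = 7.
  m = 1010 → c = 10010100, weight = 3.
  m = 0110 → c = 10000100, weight = 2.
  m = 1110 → c = 11100111, weight = 6.
  m = 0001 → c = 01111001, weight = 5.
  m = 1001 → c = 00011010, weight = 3.
  m = 0101 → c = 00001010, weight = 2.
  m = 1101 → c = 01101001, weight = 4.
  m = 0011 → c = 10001110, weight = 4.
  m = 1011 → c = 11101101, weight = 6.
  m = 0111 → c = 11111101, weight = 7.
  m = 1111 → c = 10011110, weight = 5.
Tally weights:
  weight 0: 1 codewords.
  weight 1: 1 codewords.
  weight 2: 2 codewords.
  weight 3: 2 codewords.
  weight 4: 3 codewords.
  weight 5: 3 codewords.
  weight 6: 2 codewords.
  weight 7: 2 codewords.
Minimum distance d = smallest w > 0 with A_w > 0 = 1.
Sanity: Σ A_w = 16 = 2^4 = 16 ✓.


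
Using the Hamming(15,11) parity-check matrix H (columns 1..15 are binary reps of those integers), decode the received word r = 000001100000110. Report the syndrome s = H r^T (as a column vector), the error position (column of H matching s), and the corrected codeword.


s = (0, 0, 1, 0)^T, error position = 2, corrected codeword c = 010001100000110

Compute s = H r^T mod 2 one row at a time:
  s_1 = 0 + 0 + 0 + 0 + 0 + 1 + 1 + 0 = 2 ≡ 0 (mod 2).
  s_2 = 0 + 0 + 1 + 1 + 0 + 1 + 1 + 0 = 4 ≡ 0 (mod 2).
  s_3 = 0 + 0 + 1 + 1 + 0 + 0 + 1 + 0 = 3 ≡ 1 (mod 2).
  s_4 = 0 + 0 + 0 + 1 + 0 + 0 + 1 + 0 = 2 ≡ 0 (mod 2).
s = (0, 0, 1, 0)^T — this equals column 2 of H (binary 0010), so error is at position 2.
Correct: flip bit 2 of r = 000001100000110 to get c = 010001100000110.


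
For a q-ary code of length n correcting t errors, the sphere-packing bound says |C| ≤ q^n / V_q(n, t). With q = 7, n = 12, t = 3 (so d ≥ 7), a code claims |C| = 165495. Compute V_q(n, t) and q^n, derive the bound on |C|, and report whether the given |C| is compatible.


V_q(n, t) = 49969, q^n = 13841287201, Hamming bound = 276997, |C| = 165495 ≤ bound (satisfied).

Step 1: Compute V_q(n, t) = Σ_{j=0}^3 C(n, j) (q−1)^j.
  j = 0: C(12,0)·(6)^0 = 1·1 = 1.
  j = 1: C(12,1)·(6)^1 = 12·6 = 72.
  j = 2: C(12,2)·(6)^2 = 66·36 = 2376.
  j = 3: C(12,3)·(6)^3 = 220·216 = 47520.
  V_q(n, t) = 1 + 72 + 2376 + 47520 = 49969.
Step 2: q^n = 7^12 = 13841287201.
Step 3: Hamming bound ⌊q^n / V_q(n,t)⌋ = ⌊13841287201/49969⌋ = 276997.
Step 4: Compare |C| = 165495 to 276997: satisfied.
The claimed |C| lies below the Hamming bound.


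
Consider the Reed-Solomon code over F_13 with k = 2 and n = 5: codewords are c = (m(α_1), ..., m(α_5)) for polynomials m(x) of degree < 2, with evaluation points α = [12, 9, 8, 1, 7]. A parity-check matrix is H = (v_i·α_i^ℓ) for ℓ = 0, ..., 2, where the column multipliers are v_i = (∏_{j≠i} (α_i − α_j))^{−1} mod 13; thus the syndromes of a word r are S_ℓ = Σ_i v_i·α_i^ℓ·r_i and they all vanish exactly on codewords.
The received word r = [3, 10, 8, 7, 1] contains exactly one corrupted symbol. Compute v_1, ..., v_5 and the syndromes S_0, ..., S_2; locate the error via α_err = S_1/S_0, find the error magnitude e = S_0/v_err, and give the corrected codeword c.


S = (12, 6, 3), error at position 5, error magnitude e = 8, c = [3, 10, 8, 7, 6].

Step 1: column multipliers v_i = (∏_{j≠i}(α_i − α_j))^{−1} mod 13.
  i = 1 (α = 12): (12−9)(12−8)(12−1)(12−7) = 3·4·11·5 = 660 ≡ 10, so v_1 = 10^{−1} = 4 (mod 13).
  i = 2 (α = 9): (9−12)(9−8)(9−1)(9−7) = (−3)·1·8·2 = −48 ≡ 4, so v_2 = 4^{−1} = 10 (mod 13).
  i = 3 (α = 8): (8−12)(8−9)(8−1)(8−7) = (−4)·(−1)·7·1 = 28 ≡ 2, so v_3 = 2^{−1} = 7 (mod 13).
  i = 4 (α = 1): (1−12)(1−9)(1−8)(1−7) = (−11)·(−8)·(−7)·(−6) = 3696 ≡ 4, so v_4 = 4^{−1} = 10 (mod 13).
  i = 5 (α = 7): (7−12)(7−9)(7−8)(7−1) = (−5)·(−2)·(−1)·6 = −60 ≡ 5, so v_5 = 5^{−1} = 8 (mod 13).
  v = [4, 10, 7, 10, 8].
Step 2: syndromes of r = [3, 10, 8, 7, 1] (all sums mod 13).
  S_0 = Σ v_i r_i = 4·3 + 10·10 + 7·8 + 10·7 + 8·1 = 246 ≡ 12.
  S_1 = Σ v_i α_i r_i = 4·12·3 + 10·9·10 + 7·8·8 + 10·1·7 + 8·7·1 = 1618 ≡ 6.
  α_i^2 mod 13 = [1, 3, 12, 1, 10].
  S_2 = Σ v_i α_i^2 r_i = 4·1·3 + 10·3·10 + 7·12·8 + 10·1·7 + 8·10·1 = 1134 ≡ 3.
  S = (12, 6, 3) ≠ 0, so r is not a codeword (an error is present).
Step 3: locate the error. For a single error e at position i, S_ℓ = v_i·e·α_i^ℓ, so α_err = S_1/S_0.
  S_0^{−1} = 12^{−1} = 12 (mod 13), so α_err = 6·12 = 72 ≡ 7 = α_5. Error position i = 5.
  Consistency check: S_2/S_1 = 3·11 = 33 ≡ 7 = α_err ✓ (single-error assumption holds).
Step 4: error magnitude e = S_0/v_5 = S_0·∏_{j≠5}(α_5 − α_j) = 12·5 = 60 ≡ 8 (mod 13).
Step 5: correct position 5: c_5 = r_5 − e = 1 − 8 ≡ 6 (mod 13). Hence c = [3, 10, 8, 7, 6].
  Check: interpolating c through the α_i gives m(x) = 5 + 2·x (degree < 2) with m(α_i) = c_i for every i, so c is indeed a codeword.


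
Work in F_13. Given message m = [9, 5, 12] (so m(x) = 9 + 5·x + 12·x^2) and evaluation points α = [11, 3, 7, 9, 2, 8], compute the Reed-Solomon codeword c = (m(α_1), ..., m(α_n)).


c = [8, 2, 8, 12, 2, 11]

Message polynomial: m(x) = 9 + 5·x + 12·x^2 (mod 13).
For each evaluation point α_i, compute m(α_i) mod 13:
  α_1 = 11: Horner steps 12 → 7 → 8, so m(11) = 8.
  α_2 = 3: Horner steps 12 → 2 → 2, so m(3) = 2.
  α_3 = 7: Horner steps 12 → 11 → 8, so m(7) = 8.
  α_4 = 9: Horner steps 12 → 9 → 12, so m(9) = 12.
  α_5 = 2: Horner steps 12 → 3 → 2, so m(2) = 2.
  α_6 = 8: Horner steps 12 → 10 → 11, so m(8) = 11.
Codeword c = [8, 2, 8, 12, 2, 11] ∈ F_13^6.


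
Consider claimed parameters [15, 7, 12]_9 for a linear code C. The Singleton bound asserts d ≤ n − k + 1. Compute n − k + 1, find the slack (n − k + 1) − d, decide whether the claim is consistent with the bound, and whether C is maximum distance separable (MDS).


Singleton RHS = n − k + 1 = 9, slack = -3, bound violated (no such code; not MDS).

Singleton bound: d ≤ n − k + 1.
Here n = 15, k = 7, so n − k + 1 = 9.
Given d = 12, check d ≤ 9: NO.
Slack = (n − k + 1) − d = -3.
The slack is negative: d = 12 exceeds n − k + 1 = 9 by 3, so the Singleton bound is violated and no linear [15, 7, 12]_9 code can exist. In particular it is not MDS (MDS requires d = n − k + 1 exactly).
Description: the claimed parameters are [15, 7, 12]_9; such a code would be impossible (violates the Singleton bound).


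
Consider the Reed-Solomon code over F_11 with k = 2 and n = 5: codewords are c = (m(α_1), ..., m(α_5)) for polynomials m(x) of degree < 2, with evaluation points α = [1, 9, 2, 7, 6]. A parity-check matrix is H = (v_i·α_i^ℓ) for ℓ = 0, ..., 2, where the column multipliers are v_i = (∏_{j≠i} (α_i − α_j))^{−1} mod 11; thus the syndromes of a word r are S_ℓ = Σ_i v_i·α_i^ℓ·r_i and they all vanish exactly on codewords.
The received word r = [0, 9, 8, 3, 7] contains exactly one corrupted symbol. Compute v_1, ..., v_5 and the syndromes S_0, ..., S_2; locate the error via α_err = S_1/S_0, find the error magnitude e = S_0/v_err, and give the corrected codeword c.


S = (9, 8, 1), error at position 4, error magnitude e = 10, c = [0, 9, 8, 4, 7].

Step 1: column multipliers v_i = (∏_{j≠i}(α_i − α_j))^{−1} mod 11.
  i = 1 (α = 1): (1−9)(1−2)(1−7)(1−6) = (−8)·(−1)·(−6)·(−5) = 240 ≡ 9, so v_1 = 9^{−1} = 5 (mod 11).
  i = 2 (α = 9): (9−1)(9−2)(9−7)(9−6) = 8·7·2·3 = 336 ≡ 6, so v_2 = 6^{−1} = 2 (mod 11).
  i = 3 (α = 2): (2−1)(2−9)(2−7)(2−6) = 1·(−7)·(−5)·(−4) = −140 ≡ 3, so v_3 = 3^{−1} = 4 (mod 11).
  i = 4 (α = 7): (7−1)(7−9)(7−2)(7−6) = 6·(−2)·5·1 = −60 ≡ 6, so v_4 = 6^{−1} = 2 (mod 11).
  i = 5 (α = 6): (6−1)(6−9)(6−2)(6−7) = 5·(−3)·4·(−1) = 60 ≡ 5, so v_5 = 5^{−1} = 9 (mod 11).
  v = [5, 2, 4, 2, 9].
Step 2: syndromes of r = [0, 9, 8, 3, 7] (all sums mod 11).
  S_0 = Σ v_i r_i = 5·0 + 2·9 + 4·8 + 2·3 + 9·7 = 119 ≡ 9.
  S_1 = Σ v_i α_i r_i = 5·1·0 + 2·9·9 + 4·2·8 + 2·7·3 + 9·6·7 = 646 ≡ 8.
  α_i^2 mod 11 = [1, 4, 4, 5, 3].
  S_2 = Σ v_i α_i^2 r_i = 5·1·0 + 2·4·9 + 4·4·8 + 2·5·3 + 9·3·7 = 419 ≡ 1.
  S = (9, 8, 1) ≠ 0, so r is not a codeword (an error is present).
Step 3: locate the error. For a single error e at position i, S_ℓ = v_i·e·α_i^ℓ, so α_err = S_1/S_0.
  S_0^{−1} = 9^{−1} = 5 (mod 11), so α_err = 8·5 = 40 ≡ 7 = α_4. Error position i = 4.
  Consistency check: S_2/S_1 = 1·7 = 7 ≡ 7 = α_err ✓ (single-error assumption holds).
Step 4: error magnitude e = S_0/v_4 = S_0·∏_{j≠4}(α_4 − α_j) = 9·6 = 54 ≡ 10 (mod 11).
Step 5: correct position 4: c_4 = r_4 − e = 3 − 10 ≡ 4 (mod 11). Hence c = [0, 9, 8, 4, 7].
  Check: interpolating c through the α_i gives m(x) = 3 + 8·x (degree < 2) with m(α_i) = c_i for every i, so c is indeed a codeword.


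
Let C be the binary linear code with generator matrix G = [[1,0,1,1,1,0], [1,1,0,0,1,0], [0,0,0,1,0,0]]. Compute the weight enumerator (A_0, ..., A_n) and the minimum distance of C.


Weight distribution: A_0 = 1, A_1 = 1, A_2 = 1, A_3 = 3, A_4 = 2. Minimum distance d = 1.

Enumerate all 2^3 = 8 messages m ∈ F_2^3.
For each, compute codeword c = mG in F_2^6, then tally its weight.
  m = 000 → c = 000000, weight = 0.
  m = 100 → c = 101110, weight = 4.
  m = 010 → c = 110010, weight = 3.
  m = 110 → c = 011100, weight = 3.
  m = 001 → c = 000100, weight = 1.
  m = 101 → c = 101010, weight = 3.
  m = 011 → c = 110110, weight = 4.
  m = 111 → c = 011000, weight = 2.
Tally weights:
  weight 0: 1 codewords.
  weight 1: 1 codewords.
  weight 2: 1 codewords.
  weight 3: 3 codewords.
  weight 4: 2 codewords.
Minimum distance d = smallest w > 0 with A_w > 0 = 1.
Sanity: Σ A_w = 8 = 2^3 = 8 ✓.


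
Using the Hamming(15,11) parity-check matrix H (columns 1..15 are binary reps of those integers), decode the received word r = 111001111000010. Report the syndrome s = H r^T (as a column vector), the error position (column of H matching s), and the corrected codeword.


s = (1, 1, 1, 0)^T, error position = 14, corrected codeword c = 111001111000000

Compute s = H r^T mod 2 one row at a time:
  s_1 = 1 + 1 + 0 + 0 + 0 + 0 + 1 + 0 = 3 ≡ 1 (mod 2).
  s_2 = 0 + 0 + 1 + 1 + 0 + 0 + 1 + 0 = 3 ≡ 1 (mod 2).
  s_3 = 1 + 1 + 1 + 1 + 0 + 0 + 1 + 0 = 5 ≡ 1 (mod 2).
  s_4 = 1 + 1 + 0 + 1 + 1 + 0 + 0 + 0 = 4 ≡ 0 (mod 2).
s = (1, 1, 1, 0)^T — this equals column 14 of H (binary 1110), so error is at position 14.
Correct: flip bit 14 of r = 111001111000010 to get c = 111001111000000.


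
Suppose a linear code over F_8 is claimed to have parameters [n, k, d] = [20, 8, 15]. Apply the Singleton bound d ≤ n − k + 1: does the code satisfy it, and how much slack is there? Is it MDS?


Singleton RHS = n − k + 1 = 13, slack = -2, bound violated (no such code; not MDS).

Singleton bound: d ≤ n − k + 1.
Here n = 20, k = 8, so n − k + 1 = 13.
Given d = 15, check d ≤ 13: NO.
Slack = (n − k + 1) − d = -2.
The slack is negative: d = 15 exceeds n − k + 1 = 13 by 2, so the Singleton bound is violated and no linear [20, 8, 15]_8 code can exist. In particular it is not MDS (MDS requires d = n − k + 1 exactly).
Description: the claimed parameters are [20, 8, 15]_8; such a code would be impossible (violates the Singleton bound).


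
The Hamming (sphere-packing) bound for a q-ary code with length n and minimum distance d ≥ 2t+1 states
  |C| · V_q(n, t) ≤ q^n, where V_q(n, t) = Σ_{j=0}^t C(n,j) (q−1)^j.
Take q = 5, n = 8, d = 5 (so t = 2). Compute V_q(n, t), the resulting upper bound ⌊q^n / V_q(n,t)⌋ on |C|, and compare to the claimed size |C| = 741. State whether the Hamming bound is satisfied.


V_q(n, t) = 481, q^n = 390625, Hamming bound = 812, |C| = 741 ≤ bound (satisfied).

Step 1: Compute V_q(n, t) = Σ_{j=0}^2 C(n, j) (q−1)^j.
  j = 0: C(8,0)·(4)^0 = 1·1 = 1.
  j = 1: C(8,1)·(4)^1 = 8·4 = 32.
  j = 2: C(8,2)·(4)^2 = 28·16 = 448.
  V_q(n, t) = 1 + 32 + 448 = 481.
Step 2: q^n = 5^8 = 390625.
Step 3: Hamming bound ⌊q^n / V_q(n,t)⌋ = ⌊390625/481⌋ = 812.
Step 4: Compare |C| = 741 to 812: satisfied.
The claimed |C| lies below the Hamming bound.


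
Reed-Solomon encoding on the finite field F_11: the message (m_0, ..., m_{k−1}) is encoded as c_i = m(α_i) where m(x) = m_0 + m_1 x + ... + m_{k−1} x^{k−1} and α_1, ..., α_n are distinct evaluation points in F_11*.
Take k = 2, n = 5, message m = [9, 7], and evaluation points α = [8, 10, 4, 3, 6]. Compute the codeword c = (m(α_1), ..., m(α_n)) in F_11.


c = [10, 2, 4, 8, 7]

Message polynomial: m(x) = 9 + 7·x (mod 11).
For each evaluation point α_i, compute m(α_i) mod 11:
  α_1 = 8: Horner steps 7 → 10, so m(8) = 10.
  α_2 = 10: Horner steps 7 → 2, so m(10) = 2.
  α_3 = 4: Horner steps 7 → 4, so m(4) = 4.
  α_4 = 3: Horner steps 7 → 8, so m(3) = 8.
  α_5 = 6: Horner steps 7 → 7, so m(6) = 7.
Codeword c = [10, 2, 4, 8, 7] ∈ F_11^5.


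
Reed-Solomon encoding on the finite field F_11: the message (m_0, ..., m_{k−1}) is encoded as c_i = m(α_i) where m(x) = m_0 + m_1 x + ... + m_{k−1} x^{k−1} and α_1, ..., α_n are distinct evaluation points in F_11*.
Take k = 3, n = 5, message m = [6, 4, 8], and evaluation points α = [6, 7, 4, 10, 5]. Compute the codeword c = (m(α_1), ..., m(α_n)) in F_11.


c = [10, 8, 7, 10, 6]

Message polynomial: m(x) = 6 + 4·x + 8·x^2 (mod 11).
For each evaluation point α_i, compute m(α_i) mod 11:
  α_1 = 6: Horner steps 8 → 8 → 10, so m(6) = 10.
  α_2 = 7: Horner steps 8 → 5 → 8, so m(7) = 8.
  α_3 = 4: Horner steps 8 → 3 → 7, so m(4) = 7.
  α_4 = 10: Horner steps 8 → 7 → 10, so m(10) = 10.
  α_5 = 5: Horner steps 8 → 0 → 6, so m(5) = 6.
Codeword c = [10, 8, 7, 10, 6] ∈ F_11^5.


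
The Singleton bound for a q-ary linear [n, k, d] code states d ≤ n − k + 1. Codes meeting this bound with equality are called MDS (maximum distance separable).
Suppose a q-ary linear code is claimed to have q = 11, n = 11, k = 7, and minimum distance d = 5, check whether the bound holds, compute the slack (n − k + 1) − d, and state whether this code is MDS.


Singleton RHS = n − k + 1 = 5, slack = 0, bound satisfied, MDS.

Singleton bound: d ≤ n − k + 1.
Here n = 11, k = 7, so n − k + 1 = 5.
Given d = 5, check d ≤ 5: YES.
Slack = (n − k + 1) − d = 0.
The code is MDS (slack = 0).
Description: the claimed parameters are [11, 7, 5]_11; such a code would be MDS (meets Singleton bound).


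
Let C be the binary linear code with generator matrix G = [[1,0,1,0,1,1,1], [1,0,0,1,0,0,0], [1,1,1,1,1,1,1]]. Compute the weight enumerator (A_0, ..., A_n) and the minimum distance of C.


Weight distribution: A_0 = 1, A_2 = 3, A_5 = 3, A_7 = 1. Minimum distance d = 2.

Enumerate all 2^3 = 8 messages m ∈ F_2^3.
For each, compute codeword c = mG in F_2^7, then tally its weight.
  m = 000 → c = 0000000, weight = 0.
  m = 100 → c = 1010111, weight = 5.
  m = 010 → c = 1001000, weight = 2.
  m = 110 → c = 0011111, weight = 5.
  m = 001 → c = 1111111, weight = 7.
  m = 101 → c = 0101000, weight = 2.
  m = 011 → c = 0110111, weight = 5.
  m = 111 → c = 1100000, weight = 2.
Tally weights:
  weight 0: 1 codewords.
  weight 2: 3 codewords.
  weight 5: 3 codewords.
  weight 7: 1 codewords.
Minimum distance d = smallest w > 0 with A_w > 0 = 2.
Sanity: Σ A_w = 8 = 2^3 = 8 ✓.


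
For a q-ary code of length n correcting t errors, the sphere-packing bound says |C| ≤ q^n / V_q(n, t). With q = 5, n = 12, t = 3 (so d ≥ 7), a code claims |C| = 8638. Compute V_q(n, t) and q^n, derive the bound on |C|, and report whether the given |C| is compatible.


V_q(n, t) = 15185, q^n = 244140625, Hamming bound = 16077, |C| = 8638 ≤ bound (satisfied).

Step 1: Compute V_q(n, t) = Σ_{j=0}^3 C(n, j) (q−1)^j.
  j = 0: C(12,0)·(4)^0 = 1·1 = 1.
  j = 1: C(12,1)·(4)^1 = 12·4 = 48.
  j = 2: C(12,2)·(4)^2 = 66·16 = 1056.
  j = 3: C(12,3)·(4)^3 = 220·64 = 14080.
  V_q(n, t) = 1 + 48 + 1056 + 14080 = 15185.
Step 2: q^n = 5^12 = 244140625.
Step 3: Hamming bound ⌊q^n / V_q(n,t)⌋ = ⌊244140625/15185⌋ = 16077.
Step 4: Compare |C| = 8638 to 16077: satisfied.
The claimed |C| lies below the Hamming bound.


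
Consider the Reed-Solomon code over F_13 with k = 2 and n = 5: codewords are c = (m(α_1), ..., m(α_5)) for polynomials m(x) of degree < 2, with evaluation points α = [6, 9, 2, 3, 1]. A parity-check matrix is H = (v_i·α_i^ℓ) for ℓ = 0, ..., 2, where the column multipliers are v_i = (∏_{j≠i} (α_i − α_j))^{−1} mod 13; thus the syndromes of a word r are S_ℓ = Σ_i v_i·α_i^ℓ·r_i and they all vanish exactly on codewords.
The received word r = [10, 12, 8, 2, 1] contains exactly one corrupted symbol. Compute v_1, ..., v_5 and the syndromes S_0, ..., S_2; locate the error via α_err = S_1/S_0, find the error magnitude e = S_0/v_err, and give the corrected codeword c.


S = (1, 9, 3), error at position 2, error magnitude e = 7, c = [10, 5, 8, 2, 1].

Step 1: column multipliers v_i = (∏_{j≠i}(α_i − α_j))^{−1} mod 13.
  i = 1 (α = 6): (6−9)(6−2)(6−3)(6−1) = (−3)·4·3·5 = −180 ≡ 2, so v_1 = 2^{−1} = 7 (mod 13).
  i = 2 (α = 9): (9−6)(9−2)(9−3)(9−1) = 3·7·6·8 = 1008 ≡ 7, so v_2 = 7^{−1} = 2 (mod 13).
  i = 3 (α = 2): (2−6)(2−9)(2−3)(2−1) = (−4)·(−7)·(−1)·1 = −28 ≡ 11, so v_3 = 11^{−1} = 6 (mod 13).
  i = 4 (α = 3): (3−6)(3−9)(3−2)(3−1) = (−3)·(−6)·1·2 = 36 ≡ 10, so v_4 = 10^{−1} = 4 (mod 13).
  i = 5 (α = 1): (1−6)(1−9)(1−2)(1−3) = (−5)·(−8)·(−1)·(−2) = 80 ≡ 2, so v_5 = 2^{−1} = 7 (mod 13).
  v = [7, 2, 6, 4, 7].
Step 2: syndromes of r = [10, 12, 8, 2, 1] (all sums mod 13).
  S_0 = Σ v_i r_i = 7·10 + 2·12 + 6·8 + 4·2 + 7·1 = 157 ≡ 1.
  S_1 = Σ v_i α_i r_i = 7·6·10 + 2·9·12 + 6·2·8 + 4·3·2 + 7·1·1 = 763 ≡ 9.
  α_i^2 mod 13 = [10, 3, 4, 9, 1].
  S_2 = Σ v_i α_i^2 r_i = 7·10·10 + 2·3·12 + 6·4·8 + 4·9·2 + 7·1·1 = 1043 ≡ 3.
  S = (1, 9, 3) ≠ 0, so r is not a codeword (an error is present).
Step 3: locate the error. For a single error e at position i, S_ℓ = v_i·e·α_i^ℓ, so α_err = S_1/S_0.
  S_0^{−1} = 1^{−1} = 1 (mod 13), so α_err = 9·1 = 9 ≡ 9 = α_2. Error position i = 2.
  Consistency check: S_2/S_1 = 3·3 = 9 ≡ 9 = α_err ✓ (single-error assumption holds).
Step 4: error magnitude e = S_0/v_2 = S_0·∏_{j≠2}(α_2 − α_j) = 1·7 = 7 ≡ 7 (mod 13).
Step 5: correct position 2: c_2 = r_2 − e = 12 − 7 ≡ 5 (mod 13). Hence c = [10, 5, 8, 2, 1].
  Check: interpolating c through the α_i gives m(x) = 7 + 7·x (degree < 2) with m(α_i) = c_i for every i, so c is indeed a codeword.


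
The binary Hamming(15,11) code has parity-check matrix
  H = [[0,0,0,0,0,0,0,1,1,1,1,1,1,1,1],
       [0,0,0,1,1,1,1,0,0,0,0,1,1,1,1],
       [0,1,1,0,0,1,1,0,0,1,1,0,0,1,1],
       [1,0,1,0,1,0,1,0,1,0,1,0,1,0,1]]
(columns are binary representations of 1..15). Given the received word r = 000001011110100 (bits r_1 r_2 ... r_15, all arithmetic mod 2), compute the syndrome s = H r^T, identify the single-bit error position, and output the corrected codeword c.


s = (1, 0, 1, 1)^T, error position = 11, corrected codeword c = 000001011100100

Compute s = H r^T mod 2 one row at a time:
  s_1 = 1 + 1 + 1 + 1 + 0 + 1 + 0 + 0 = 5 ≡ 1 (mod 2).
  s_2 = 0 + 0 + 1 + 0 + 0 + 1 + 0 + 0 = 2 ≡ 0 (mod 2).
  s_3 = 0 + 0 + 1 + 0 + 1 + 1 + 0 + 0 = 3 ≡ 1 (mod 2).
  s_4 = 0 + 0 + 0 + 0 + 1 + 1 + 1 + 0 = 3 ≡ 1 (mod 2).
s = (1, 0, 1, 1)^T — this equals column 11 of H (binary 1011), so error is at position 11.
Correct: flip bit 11 of r = 000001011110100 to get c = 000001011100100.


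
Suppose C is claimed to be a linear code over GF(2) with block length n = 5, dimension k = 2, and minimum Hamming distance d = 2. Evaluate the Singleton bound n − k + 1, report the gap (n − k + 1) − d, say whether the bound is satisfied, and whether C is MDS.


Singleton RHS = n − k + 1 = 4, slack = 2, bound satisfied, not MDS.

Singleton bound: d ≤ n − k + 1.
Here n = 5, k = 2, so n − k + 1 = 4.
Given d = 2, check d ≤ 4: YES.
Slack = (n − k + 1) − d = 2.
The code is NOT MDS (slack = 2 > 0).
Description: the claimed parameters are [5, 2, 2]_2; such a code would be non-MDS.


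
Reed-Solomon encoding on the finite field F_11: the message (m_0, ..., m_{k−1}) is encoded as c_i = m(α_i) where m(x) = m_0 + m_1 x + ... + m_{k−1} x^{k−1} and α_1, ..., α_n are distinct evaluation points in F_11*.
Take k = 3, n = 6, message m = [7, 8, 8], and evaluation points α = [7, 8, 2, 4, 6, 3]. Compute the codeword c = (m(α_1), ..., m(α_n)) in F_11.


c = [4, 0, 0, 2, 2, 4]

Message polynomial: m(x) = 7 + 8·x + 8·x^2 (mod 11).
For each evaluation point α_i, compute m(α_i) mod 11:
  α_1 = 7: Horner steps 8 → 9 → 4, so m(7) = 4.
  α_2 = 8: Horner steps 8 → 6 → 0, so m(8) = 0.
  α_3 = 2: Horner steps 8 → 2 → 0, so m(2) = 0.
  α_4 = 4: Horner steps 8 → 7 → 2, so m(4) = 2.
  α_5 = 6: Horner steps 8 → 1 → 2, so m(6) = 2.
  α_6 = 3: Horner steps 8 → 10 → 4, so m(3) = 4.
Codeword c = [4, 0, 0, 2, 2, 4] ∈ F_11^6.


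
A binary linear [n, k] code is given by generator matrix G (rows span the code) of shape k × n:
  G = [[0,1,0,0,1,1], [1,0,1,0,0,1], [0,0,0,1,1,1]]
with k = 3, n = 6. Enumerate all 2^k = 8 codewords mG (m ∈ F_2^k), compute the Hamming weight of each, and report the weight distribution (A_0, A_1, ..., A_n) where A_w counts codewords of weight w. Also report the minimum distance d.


Weight distribution: A_0 = 1, A_2 = 1, A_3 = 3, A_4 = 2, A_5 = 1. Minimum distance d = 2.

Enumerate all 2^3 = 8 messages m ∈ F_2^3.
For each, compute codeword c = mG in F_2^6, then tally its weight.
  m = 000 → c = 000000, weight = 0.
  m = 100 → c = 010011, weight = 3.
  m = 010 → c = 101001, weight = 3.
  m = 110 → c = 111010, weight = 4.
  m = 001 → c = 000111, weight = 3.
  m = 101 → c = 010100, weight = 2.
  m = 011 → c = 101110, weight = 4.
  m = 111 → c = 111101, weight = 5.
Tally weights:
  weight 0: 1 codewords.
  weight 2: 1 codewords.
  weight 3: 3 codewords.
  weight 4: 2 codewords.
  weight 5: 1 codewords.
Minimum distance d = smallest w > 0 with A_w > 0 = 2.
Sanity: Σ A_w = 8 = 2^3 = 8 ✓.


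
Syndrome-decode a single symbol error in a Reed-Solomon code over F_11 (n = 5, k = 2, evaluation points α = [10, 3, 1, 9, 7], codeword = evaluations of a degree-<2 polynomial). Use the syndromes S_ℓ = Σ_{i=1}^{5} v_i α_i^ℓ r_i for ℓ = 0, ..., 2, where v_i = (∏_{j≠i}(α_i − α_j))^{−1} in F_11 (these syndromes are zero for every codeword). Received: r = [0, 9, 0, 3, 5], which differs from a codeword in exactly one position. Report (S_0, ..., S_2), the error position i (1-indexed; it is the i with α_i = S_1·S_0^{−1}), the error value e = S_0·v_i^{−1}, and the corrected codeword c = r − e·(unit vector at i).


S = (10, 1, 10), error at position 1, error magnitude e = 9, c = [2, 9, 0, 3, 5].

Step 1: column multipliers v_i = (∏_{j≠i}(α_i − α_j))^{−1} mod 11.
  i = 1 (α = 10): (10−3)(10−1)(10−9)(10−7) = 7·9·1·3 = 189 ≡ 2, so v_1 = 2^{−1} = 6 (mod 11).
  i = 2 (α = 3): (3−10)(3−1)(3−9)(3−7) = (−7)·2·(−6)·(−4) = −336 ≡ 5, so v_2 = 5^{−1} = 9 (mod 11).
  i = 3 (α = 1): (1−10)(1−3)(1−9)(1−7) = (−9)·(−2)·(−8)·(−6) = 864 ≡ 6, so v_3 = 6^{−1} = 2 (mod 11).
  i = 4 (α = 9): (9−10)(9−3)(9−1)(9−7) = (−1)·6·8·2 = −96 ≡ 3, so v_4 = 3^{−1} = 4 (mod 11).
  i = 5 (α = 7): (7−10)(7−3)(7−1)(7−9) = (−3)·4·6·(−2) = 144 ≡ 1, so v_5 = 1^{−1} = 1 (mod 11).
  v = [6, 9, 2, 4, 1].
Step 2: syndromes of r = [0, 9, 0, 3, 5] (all sums mod 11).
  S_0 = Σ v_i r_i = 6·0 + 9·9 + 2·0 + 4·3 + 1·5 = 98 ≡ 10.
  S_1 = Σ v_i α_i r_i = 6·10·0 + 9·3·9 + 2·1·0 + 4·9·3 + 1·7·5 = 386 ≡ 1.
  α_i^2 mod 11 = [1, 9, 1, 4, 5].
  S_2 = Σ v_i α_i^2 r_i = 6·1·0 + 9·9·9 + 2·1·0 + 4·4·3 + 1·5·5 = 802 ≡ 10.
  S = (10, 1, 10) ≠ 0, so r is not a codeword (an error is present).
Step 3: locate the error. For a single error e at position i, S_ℓ = v_i·e·α_i^ℓ, so α_err = S_1/S_0.
  S_0^{−1} = 10^{−1} = 10 (mod 11), so α_err = 1·10 = 10 ≡ 10 = α_1. Error position i = 1.
  Consistency check: S_2/S_1 = 10·1 = 10 ≡ 10 = α_err ✓ (single-error assumption holds).
Step 4: error magnitude e = S_0/v_1 = S_0·∏_{j≠1}(α_1 − α_j) = 10·2 = 20 ≡ 9 (mod 11).
Step 5: correct position 1: c_1 = r_1 − e = 0 − 9 ≡ 2 (mod 11). Hence c = [2, 9, 0, 3, 5].
  Check: interpolating c through the α_i gives m(x) = 1 + 10·x (degree < 2) with m(α_i) = c_i for every i, so c is indeed a codeword.


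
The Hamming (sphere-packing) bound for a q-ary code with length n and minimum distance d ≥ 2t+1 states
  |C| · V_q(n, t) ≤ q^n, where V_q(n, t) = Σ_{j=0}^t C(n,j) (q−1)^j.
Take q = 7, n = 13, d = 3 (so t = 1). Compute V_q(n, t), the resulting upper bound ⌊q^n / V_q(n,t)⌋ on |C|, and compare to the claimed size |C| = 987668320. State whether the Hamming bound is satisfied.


V_q(n, t) = 79, q^n = 96889010407, Hamming bound = 1226443169, |C| = 987668320 ≤ bound (satisfied).

Step 1: Compute V_q(n, t) = Σ_{j=0}^1 C(n, j) (q−1)^j.
  j = 0: C(13,0)·(6)^0 = 1·1 = 1.
  j = 1: C(13,1)·(6)^1 = 13·6 = 78.
  V_q(n, t) = 1 + 78 = 79.
Step 2: q^n = 7^13 = 96889010407.
Step 3: Hamming bound ⌊q^n / V_q(n,t)⌋ = ⌊96889010407/79⌋ = 1226443169.
Step 4: Compare |C| = 987668320 to 1226443169: satisfied.
The claimed |C| lies below the Hamming bound.


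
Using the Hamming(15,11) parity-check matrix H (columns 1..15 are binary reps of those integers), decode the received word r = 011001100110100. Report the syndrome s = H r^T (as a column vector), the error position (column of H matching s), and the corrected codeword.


s = (1, 1, 0, 0)^T, error position = 12, corrected codeword c = 011001100111100

Compute s = H r^T mod 2 one row at a time:
  s_1 = 0 + 0 + 1 + 1 + 0 + 1 + 0 + 0 = 3 ≡ 1 (mod 2).
  s_2 = 0 + 0 + 1 + 1 + 0 + 1 + 0 + 0 = 3 ≡ 1 (mod 2).
  s_3 = 1 + 1 + 1 + 1 + 1 + 1 + 0 + 0 = 6 ≡ 0 (mod 2).
  s_4 = 0 + 1 + 0 + 1 + 0 + 1 + 1 + 0 = 4 ≡ 0 (mod 2).
s = (1, 1, 0, 0)^T — this equals column 12 of H (binary 1100), so error is at position 12.
Correct: flip bit 12 of r = 011001100110100 to get c = 011001100111100.


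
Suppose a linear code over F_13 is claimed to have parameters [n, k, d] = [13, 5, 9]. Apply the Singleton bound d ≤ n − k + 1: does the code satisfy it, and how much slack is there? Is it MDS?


Singleton RHS = n − k + 1 = 9, slack = 0, bound satisfied, MDS.

Singleton bound: d ≤ n − k + 1.
Here n = 13, k = 5, so n − k + 1 = 9.
Given d = 9, check d ≤ 9: YES.
Slack = (n − k + 1) − d = 0.
The code is MDS (slack = 0).
Description: the claimed parameters are [13, 5, 9]_13; such a code would be MDS (meets Singleton bound).


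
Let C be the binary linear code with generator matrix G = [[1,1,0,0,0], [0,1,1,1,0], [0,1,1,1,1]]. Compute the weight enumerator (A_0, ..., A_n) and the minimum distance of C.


Weight distribution: A_0 = 1, A_1 = 1, A_2 = 1, A_3 = 3, A_4 = 2. Minimum distance d = 1.

Enumerate all 2^3 = 8 messages m ∈ F_2^3.
For each, compute codeword c = mG in F_2^5, then tally its weight.
  m = 000 → c = 00000, weight = 0.
  m = 100 → c = 11000, weight = 2.
  m = 010 → c = 01110, weight = 3.
  m = 110 → c = 10110, weight = 3.
  m = 001 → c = 01111, weight = 4.
  m = 101 → c = 10111, weight = 4.
  m = 011 → c = 00001, weight = 1.
  m = 111 → c = 11001, weight = 3.
Tally weights:
  weight 0: 1 codewords.
  weight 1: 1 codewords.
  weight 2: 1 codewords.
  weight 3: 3 codewords.
  weight 4: 2 codewords.
Minimum distance d = smallest w > 0 with A_w > 0 = 1.
Sanity: Σ A_w = 8 = 2^3 = 8 ✓.


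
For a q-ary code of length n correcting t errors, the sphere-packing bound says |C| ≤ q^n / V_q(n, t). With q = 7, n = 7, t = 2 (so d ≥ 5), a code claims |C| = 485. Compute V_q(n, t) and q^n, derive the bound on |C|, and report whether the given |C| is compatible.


V_q(n, t) = 799, q^n = 823543, Hamming bound = 1030, |C| = 485 ≤ bound (satisfied).

Step 1: Compute V_q(n, t) = Σ_{j=0}^2 C(n, j) (q−1)^j.
  j = 0: C(7,0)·(6)^0 = 1·1 = 1.
  j = 1: C(7,1)·(6)^1 = 7·6 = 42.
  j = 2: C(7,2)·(6)^2 = 21·36 = 756.
  V_q(n, t) = 1 + 42 + 756 = 799.
Step 2: q^n = 7^7 = 823543.
Step 3: Hamming bound ⌊q^n / V_q(n,t)⌋ = ⌊823543/799⌋ = 1030.
Step 4: Compare |C| = 485 to 1030: satisfied.
The claimed |C| lies below the Hamming bound.
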